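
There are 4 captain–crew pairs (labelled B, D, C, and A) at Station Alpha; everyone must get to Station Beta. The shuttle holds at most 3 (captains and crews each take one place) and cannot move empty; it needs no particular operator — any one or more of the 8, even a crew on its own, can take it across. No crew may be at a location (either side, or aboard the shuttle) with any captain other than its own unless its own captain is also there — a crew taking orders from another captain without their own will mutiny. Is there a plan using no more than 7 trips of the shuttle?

No

Counting alone: each trip to Station Beta takes at most 3 across and each return brings at least 1 back, so after t trips out (and t−1 returns) at most 3t − (t−1) of the 8 are across; that first reaches 8 at t = 4, so at least 7 crossings are needed.
The safety rule pushes this higher. Following every safe sequence of crossings, the most of the 8 that can be at Station Beta as the shuttle arrives there on crossing 7 is 7 — never all 8.
So the move cannot be finished within 7 crossings. (The shortest complete plan takes 9:)
1. captain B and crew B cross → Station Beta.
2. captain B crosses ← Station Alpha.
3. captain B, captain D, and crew D cross → Station Beta.
4. captain B and crew B cross ← Station Alpha.
5. captain A, captain B, and captain C cross → Station Beta.
6. crew D crosses ← Station Alpha.
7. crew B and crew D cross → Station Beta.
8. crew B crosses ← Station Alpha.
9. crew A, crew B, and crew C cross → Station Beta.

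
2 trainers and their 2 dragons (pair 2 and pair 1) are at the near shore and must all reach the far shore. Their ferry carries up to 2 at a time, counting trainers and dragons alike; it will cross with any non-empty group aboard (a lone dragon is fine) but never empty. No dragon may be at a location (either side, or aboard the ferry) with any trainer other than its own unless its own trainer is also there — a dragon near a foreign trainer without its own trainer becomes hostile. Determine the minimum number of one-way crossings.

5

Counting alone: each trip to the far shore takes at most 2 across and each return brings at least 1 back, so after t trips out (and t−1 returns) at most 2t − (t−1) of the 4 are across; that first reaches 4 at t = 3, so at least 5 crossings are needed.
The plan below uses exactly 5 crossings, so it is optimal:
1. dragon 2 and trainer 2 cross → the far shore.
2. trainer 2 crosses ← the near shore.
3. trainer 1 and trainer 2 cross → the far shore.
4. trainer 1 crosses ← the near shore.
5. dragon 1 and trainer 1 cross → the far shore.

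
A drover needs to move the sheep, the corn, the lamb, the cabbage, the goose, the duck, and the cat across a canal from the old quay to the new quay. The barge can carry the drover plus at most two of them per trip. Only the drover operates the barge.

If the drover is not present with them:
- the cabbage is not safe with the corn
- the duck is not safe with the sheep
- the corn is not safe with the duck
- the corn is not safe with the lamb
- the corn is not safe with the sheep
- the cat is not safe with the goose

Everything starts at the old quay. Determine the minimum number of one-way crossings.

impossible

Whatever the first load, the items left behind include a forbidden pair without the drover. No opening move is safe, so no plan exists.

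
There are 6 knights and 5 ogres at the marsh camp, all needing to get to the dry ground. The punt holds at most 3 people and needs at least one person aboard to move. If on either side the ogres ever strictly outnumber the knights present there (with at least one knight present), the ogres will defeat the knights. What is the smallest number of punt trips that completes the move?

Counting alone: each trip to the dry ground takes at most 3 across and each return brings at least 1 back, so after t trips out (and t−1 returns) at most 3t − (t−1) of the 11 are across; that first reaches 11 at t = 5, so at least 9 crossings are needed.
The plan below uses exactly 9 crossings, so it is optimal:
1. 3 ogres → the dry ground.  (the marsh camp: 6K 2O; the dry ground: 0K 3O)
2. 1 ogre ← the marsh camp.  (the marsh camp: 6K 3O; the dry ground: 0K 2O)
3. 3 knights → the dry ground.  (the marsh camp: 3K 3O; the dry ground: 3K 2O)
4. 1 knight ← the marsh camp.  (the marsh camp: 4K 3O; the dry ground: 2K 2O)
5. 2 knights and 1 ogre → the dry ground.  (the marsh camp: 2K 2O; the dry ground: 4K 3O)
6. 1 knight ← the marsh camp.  (the marsh camp: 3K 2O; the dry ground: 3K 3O)
7. 2 knights and 1 ogre → the dry ground.  (the marsh camp: 1K 1O; the dry ground: 5K 4O)
8. 1 knight ← the marsh camp.  (the marsh camp: 2K 1O; the dry ground: 4K 4O)
9. 2 knights and 1 ogre → the dry ground.  (the marsh camp: 0K 0O; the dry ground: 6K 5O)

9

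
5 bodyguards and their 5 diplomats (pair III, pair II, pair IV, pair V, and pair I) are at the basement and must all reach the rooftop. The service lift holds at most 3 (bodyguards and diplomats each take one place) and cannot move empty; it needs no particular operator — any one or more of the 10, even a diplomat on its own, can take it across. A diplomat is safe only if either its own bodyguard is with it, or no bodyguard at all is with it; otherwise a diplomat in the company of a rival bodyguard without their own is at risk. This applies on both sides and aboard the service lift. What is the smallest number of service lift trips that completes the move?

11

Counting alone: each trip to the rooftop takes at most 3 across and each return brings at least 1 back, so after t trips out (and t−1 returns) at most 3t − (t−1) of the 10 are across; that first reaches 10 at t = 5, so at least 9 crossings are needed.
The safety rule pushes this higher. Following every safe sequence of crossings, the most of the 10 that can be at the rooftop as the service lift arrives there on crossing 9 is 9 — never all 10.
So no plan with fewer than 11 crossings exists, and this one achieves 11:
1. bodyguard III and diplomat III cross → the rooftop.
2. bodyguard III crosses ← the basement.
3. diplomat II, diplomat IV, and diplomat V cross → the rooftop.
4. diplomat III crosses ← the basement.
5. bodyguard II, bodyguard IV, and bodyguard V cross → the rooftop.
6. bodyguard II and diplomat II cross ← the basement.
7. bodyguard I, bodyguard II, and bodyguard III cross → the rooftop.
8. diplomat IV crosses ← the basement.
9. diplomat II and diplomat III cross → the rooftop.
10. diplomat III crosses ← the basement.
11. diplomat I, diplomat III, and diplomat IV cross → the rooftop.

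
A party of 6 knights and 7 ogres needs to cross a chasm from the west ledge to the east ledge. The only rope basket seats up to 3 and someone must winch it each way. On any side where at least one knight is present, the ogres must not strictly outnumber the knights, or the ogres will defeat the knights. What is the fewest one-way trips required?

The ogres already outnumber the knights at the west ledge before anyone moves, so the starting position itself is disallowed.

impossible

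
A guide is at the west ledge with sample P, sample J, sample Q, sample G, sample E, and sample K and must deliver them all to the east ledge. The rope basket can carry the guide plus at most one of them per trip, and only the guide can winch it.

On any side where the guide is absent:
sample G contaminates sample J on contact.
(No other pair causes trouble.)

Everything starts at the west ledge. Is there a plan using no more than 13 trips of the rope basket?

Yes — this plan uses 11 crossings (≤ 13):
1. Guide goes to the east ledge with sample J.
2. Guide goes back to the west ledge alone.
3. Guide goes to the east ledge with sample P.
4. Guide goes back to the west ledge alone.
5. Guide goes to the east ledge with sample Q.
6. Guide goes back to the west ledge alone.
7. Guide goes to the east ledge with sample E.
8. Guide goes back to the west ledge alone.
9. Guide goes to the east ledge with sample K.
10. Guide goes back to the west ledge alone.
11. Guide goes to the east ledge with sample G.

Yes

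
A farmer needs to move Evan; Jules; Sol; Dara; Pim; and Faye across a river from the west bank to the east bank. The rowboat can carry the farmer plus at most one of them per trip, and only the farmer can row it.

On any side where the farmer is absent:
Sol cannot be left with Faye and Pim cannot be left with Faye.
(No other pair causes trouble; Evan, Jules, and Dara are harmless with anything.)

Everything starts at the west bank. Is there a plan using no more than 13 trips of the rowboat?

Yes

Yes — this plan uses 13 crossings (≤ 13):
1. Farmer goes to the east bank with Faye.  [the west bank: Dara, Evan, Jules, Pim, Sol | the east bank: Faye]
2. Farmer goes back to the west bank alone.  [the west bank: Dara, Evan, Jules, Pim, Sol | the east bank: Faye]
3. Farmer goes to the east bank with Evan.  [the west bank: Dara, Jules, Pim, Sol | the east bank: Evan, Faye]
4. Farmer goes back to the west bank alone.  [the west bank: Dara, Jules, Pim, Sol | the east bank: Evan, Faye]
5. Farmer goes to the east bank with Jules.  [the west bank: Dara, Pim, Sol | the east bank: Evan, Faye, Jules]
6. Farmer goes back to the west bank alone.  [the west bank: Dara, Pim, Sol | the east bank: Evan, Faye, Jules]
7. Farmer goes to the east bank with Sol.  [the west bank: Dara, Pim | the east bank: Evan, Faye, Jules, Sol]
8. Farmer goes back to the west bank with Faye.  [the west bank: Dara, Faye, Pim | the east bank: Evan, Jules, Sol]
9. Farmer goes to the east bank with Pim.  [the west bank: Dara, Faye | the east bank: Evan, Jules, Pim, Sol]
10. Farmer goes back to the west bank alone.  [the west bank: Dara, Faye | the east bank: Evan, Jules, Pim, Sol]
11. Farmer goes to the east bank with Dara.  [the west bank: Faye | the east bank: Dara, Evan, Jules, Pim, Sol]
12. Farmer goes back to the west bank alone.  [the west bank: Faye | the east bank: Dara, Evan, Jules, Pim, Sol]
13. Farmer goes to the east bank with Faye.  [the west bank: — | the east bank: Dara, Evan, Faye, Jules, Pim, Sol]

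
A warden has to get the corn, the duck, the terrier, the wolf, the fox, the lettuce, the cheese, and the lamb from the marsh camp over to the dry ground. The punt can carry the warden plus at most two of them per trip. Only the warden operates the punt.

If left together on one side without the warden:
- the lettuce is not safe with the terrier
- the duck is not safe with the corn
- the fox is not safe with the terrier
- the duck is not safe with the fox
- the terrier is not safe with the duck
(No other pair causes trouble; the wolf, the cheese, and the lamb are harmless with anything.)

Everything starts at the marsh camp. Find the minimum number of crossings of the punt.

Counting alone: the warden can take at most 2 across per trip to the dry ground, so moving all 8 needs at least 4 loaded trips out, with a return between consecutive ones — at least 7 crossings.
The safety rule pushes this higher. Following every safe sequence of crossings, the most of the 8 that can be at the dry ground as the punt arrives there on crossings 7, 9, 11 is 5, 6, 7 respectively — never all 8.
So no plan with fewer than 13 crossings exists, and this one achieves 13:
1. Warden goes to the dry ground with the duck and the terrier.  [the marsh camp: the cheese, the corn, the fox, the lamb, the lettuce, the wolf | the dry ground: the duck, the terrier]
2. Warden goes back to the marsh camp with the duck.  [the marsh camp: the cheese, the corn, the duck, the fox, the lamb, the lettuce, the wolf | the dry ground: the terrier]
3. Warden goes to the dry ground with the corn and the duck.  [the marsh camp: the cheese, the fox, the lamb, the lettuce, the wolf | the dry ground: the corn, the duck, the terrier]
4. Warden goes back to the marsh camp with the duck.  [the marsh camp: the cheese, the duck, the fox, the lamb, the lettuce, the wolf | the dry ground: the corn, the terrier]
5. Warden goes to the dry ground with the duck and the wolf.  [the marsh camp: the cheese, the fox, the lamb, the lettuce | the dry ground: the corn, the duck, the terrier, the wolf]
6. Warden goes back to the marsh camp with the duck.  [the marsh camp: the cheese, the duck, the fox, the lamb, the lettuce | the dry ground: the corn, the terrier, the wolf]
7. Warden goes to the dry ground with the cheese and the duck.  [the marsh camp: the fox, the lamb, the lettuce | the dry ground: the cheese, the corn, the duck, the terrier, the wolf]
8. Warden goes back to the marsh camp with the duck.  [the marsh camp: the duck, the fox, the lamb, the lettuce | the dry ground: the cheese, the corn, the terrier, the wolf]
9. Warden goes to the dry ground with the duck and the lamb.  [the marsh camp: the fox, the lettuce | the dry ground: the cheese, the corn, the duck, the lamb, the terrier, the wolf]
10. Warden goes back to the marsh camp with the duck.  [the marsh camp: the duck, the fox, the lettuce | the dry ground: the cheese, the corn, the lamb, the terrier, the wolf]
11. Warden goes to the dry ground with the fox and the lettuce.  [the marsh camp: the duck | the dry ground: the cheese, the corn, the fox, the lamb, the lettuce, the terrier, the wolf]
12. Warden goes back to the marsh camp with the terrier.  [the marsh camp: the duck, the terrier | the dry ground: the cheese, the corn, the fox, the lamb, the lettuce, the wolf]
13. Warden goes to the dry ground with the duck and the terrier.  [the marsh camp: — | the dry ground: the cheese, the corn, the duck, the fox, the lamb, the lettuce, the terrier, the wolf]

13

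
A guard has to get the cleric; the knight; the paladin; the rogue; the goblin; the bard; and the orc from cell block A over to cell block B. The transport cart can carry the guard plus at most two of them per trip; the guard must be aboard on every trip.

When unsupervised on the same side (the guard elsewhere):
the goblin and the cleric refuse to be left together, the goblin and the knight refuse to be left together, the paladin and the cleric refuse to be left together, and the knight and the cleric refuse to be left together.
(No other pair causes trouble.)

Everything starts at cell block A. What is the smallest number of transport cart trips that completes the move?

Counting alone: the guard can take at most 2 across per trip to cell block B, so moving all 7 needs at least 4 loaded trips out, with a return between consecutive ones — at least 7 crossings.
The safety rule pushes this higher. Following every safe sequence of crossings, the most of the 7 that can be at cell block B as the transport cart arrives there on crossings 7, 9 is 5, 6 respectively — never all 7.
So no plan with fewer than 11 crossings exists, and this one achieves 11:
1. Guard goes to cell block B with the cleric and the knight.  [cell block A: the bard, the goblin, the orc, the paladin, the rogue | cell block B: the cleric, the knight]
2. Guard goes back to cell block A with the cleric.  [cell block A: the bard, the cleric, the goblin, the orc, the paladin, the rogue | cell block B: the knight]
3. Guard goes to cell block B with the cleric and the paladin.  [cell block A: the bard, the goblin, the orc, the rogue | cell block B: the cleric, the knight, the paladin]
4. Guard goes back to cell block A with the cleric.  [cell block A: the bard, the cleric, the goblin, the orc, the rogue | cell block B: the knight, the paladin]
5. Guard goes to cell block B with the cleric and the rogue.  [cell block A: the bard, the goblin, the orc | cell block B: the cleric, the knight, the paladin, the rogue]
6. Guard goes back to cell block A with the cleric.  [cell block A: the bard, the cleric, the goblin, the orc | cell block B: the knight, the paladin, the rogue]
7. Guard goes to cell block B with the bard and the cleric.  [cell block A: the goblin, the orc | cell block B: the bard, the cleric, the knight, the paladin, the rogue]
8. Guard goes back to cell block A with the cleric.  [cell block A: the cleric, the goblin, the orc | cell block B: the bard, the knight, the paladin, the rogue]
9. Guard goes to cell block B with the cleric and the orc.  [cell block A: the goblin | cell block B: the bard, the cleric, the knight, the orc, the paladin, the rogue]
10. Guard goes back to cell block A with the cleric.  [cell block A: the cleric, the goblin | cell block B: the bard, the knight, the orc, the paladin, the rogue]
11. Guard goes to cell block B with the cleric and the goblin.  [cell block A: — | cell block B: the bard, the cleric, the goblin, the knight, the orc, the paladin, the rogue]

11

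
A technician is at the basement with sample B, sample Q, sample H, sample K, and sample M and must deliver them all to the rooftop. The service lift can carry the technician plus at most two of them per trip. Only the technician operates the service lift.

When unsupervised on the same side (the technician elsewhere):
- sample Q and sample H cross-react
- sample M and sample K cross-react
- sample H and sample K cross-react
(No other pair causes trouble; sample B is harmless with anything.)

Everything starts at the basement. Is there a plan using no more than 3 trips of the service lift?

Counting alone: the technician can take at most 2 across per trip to the rooftop, so moving all 5 needs at least 3 loaded trips out, with a return between consecutive ones — at least 5 crossings.
Since 3 < 5, 3 crossings cannot be enough. (The shortest complete plan in fact takes 5:)
1. Technician goes to the rooftop with sample K and sample Q.  [the basement: sample B, sample H, sample M | the rooftop: sample K, sample Q]
2. Technician goes back to the basement alone.  [the basement: sample B, sample H, sample M | the rooftop: sample K, sample Q]
3. Technician goes to the rooftop with sample B.  [the basement: sample H, sample M | the rooftop: sample B, sample K, sample Q]
4. Technician goes back to the basement alone.  [the basement: sample H, sample M | the rooftop: sample B, sample K, sample Q]
5. Technician goes to the rooftop with sample H and sample M.  [the basement: — | the rooftop: sample B, sample H, sample K, sample M, sample Q]

No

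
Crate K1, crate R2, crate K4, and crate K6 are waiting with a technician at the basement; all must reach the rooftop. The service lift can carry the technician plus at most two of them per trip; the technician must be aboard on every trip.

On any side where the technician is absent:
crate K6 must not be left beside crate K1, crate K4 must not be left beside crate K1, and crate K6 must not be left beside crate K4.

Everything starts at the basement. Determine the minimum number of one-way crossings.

Counting alone: the technician can take at most 2 across per trip to the rooftop, so moving all 4 needs at least 2 loaded trips out, with a return between consecutive ones — at least 3 crossings.
The safety rule pushes this higher. Following every safe sequence of crossings, the most of the 4 that can be at the rooftop as the service lift arrives there on crossing 3 is 3 — never all 4.
So no plan with fewer than 5 crossings exists, and this one achieves 5:
1. Technician goes to the rooftop with crate K1 and crate K4.
2. Technician goes back to the basement with crate K1.
3. Technician goes to the rooftop with crate K1 and crate R2.
4. Technician goes back to the basement with crate K1.
5. Technician goes to the rooftop with crate K1 and crate K6.

5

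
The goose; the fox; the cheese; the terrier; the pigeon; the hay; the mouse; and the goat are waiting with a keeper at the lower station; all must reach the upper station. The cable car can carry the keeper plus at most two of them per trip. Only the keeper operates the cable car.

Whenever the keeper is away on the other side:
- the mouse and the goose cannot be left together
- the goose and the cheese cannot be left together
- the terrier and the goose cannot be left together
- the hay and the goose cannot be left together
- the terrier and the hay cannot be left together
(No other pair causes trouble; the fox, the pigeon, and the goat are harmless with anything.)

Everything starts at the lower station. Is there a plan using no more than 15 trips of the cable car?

Yes

Yes — this plan uses 13 crossings (≤ 15):
1. Keeper goes to the upper station with the goose and the terrier.
2. Keeper goes back to the lower station with the goose.
3. Keeper goes to the upper station with the fox and the goose.
4. Keeper goes back to the lower station with the goose.
5. Keeper goes to the upper station with the cheese and the goose.
6. Keeper goes back to the lower station with the goose.
7. Keeper goes to the upper station with the goose and the pigeon.
8. Keeper goes back to the lower station with the goose.
9. Keeper goes to the upper station with the goose and the mouse.
10. Keeper goes back to the lower station with the goose.
11. Keeper goes to the upper station with the goat and the goose.
12. Keeper goes back to the lower station with the goose.
13. Keeper goes to the upper station with the goose and the hay.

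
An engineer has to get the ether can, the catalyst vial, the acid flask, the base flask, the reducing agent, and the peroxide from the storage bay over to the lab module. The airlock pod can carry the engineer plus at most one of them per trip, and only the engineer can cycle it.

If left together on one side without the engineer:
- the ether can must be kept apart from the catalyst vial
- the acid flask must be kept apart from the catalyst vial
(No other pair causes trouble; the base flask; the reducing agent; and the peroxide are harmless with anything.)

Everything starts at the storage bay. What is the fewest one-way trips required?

Counting alone: the engineer can take at most 1 across per trip to the lab module, so moving all 6 needs at least 6 loaded trips out, with a return between consecutive ones — at least 11 crossings.
The safety rule pushes this higher. Following every safe sequence of crossings, the most of the 6 that can be at the lab module as the airlock pod arrives there on crossing 11 is 5 — never all 6.
So no plan with fewer than 13 crossings exists, and this one achieves 13:
1. Engineer goes to the lab module with the catalyst vial.
2. Engineer goes back to the storage bay alone.
3. Engineer goes to the lab module with the ether can.
4. Engineer goes back to the storage bay with the catalyst vial.
5. Engineer goes to the lab module with the acid flask.
6. Engineer goes back to the storage bay alone.
7. Engineer goes to the lab module with the base flask.
8. Engineer goes back to the storage bay alone.
9. Engineer goes to the lab module with the reducing agent.
10. Engineer goes back to the storage bay alone.
11. Engineer goes to the lab module with the peroxide.
12. Engineer goes back to the storage bay alone.
13. Engineer goes to the lab module with the catalyst vial.

13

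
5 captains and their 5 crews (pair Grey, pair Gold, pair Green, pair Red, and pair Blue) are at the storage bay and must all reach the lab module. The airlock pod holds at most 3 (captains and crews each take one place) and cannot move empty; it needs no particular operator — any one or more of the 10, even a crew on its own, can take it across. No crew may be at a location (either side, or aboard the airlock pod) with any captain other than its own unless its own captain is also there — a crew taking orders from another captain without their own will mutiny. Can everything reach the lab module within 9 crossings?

Counting alone: each trip to the lab module takes at most 3 across and each return brings at least 1 back, so after t trips out (and t−1 returns) at most 3t − (t−1) of the 10 are across; that first reaches 10 at t = 5, so at least 9 crossings are needed.
The safety rule pushes this higher. Following every safe sequence of crossings, the most of the 10 that can be at the lab module as the airlock pod arrives there on crossing 9 is 9 — never all 10.
So the move cannot be finished within 9 crossings. (The shortest complete plan takes 11:)
1. captain Grey and crew Grey cross → the lab module.
2. captain Grey crosses ← the storage bay.
3. crew Gold, crew Green, and crew Red cross → the lab module.
4. crew Grey crosses ← the storage bay.
5. captain Gold, captain Green, and captain Red cross → the lab module.
6. captain Gold and crew Gold cross ← the storage bay.
7. captain Blue, captain Gold, and captain Grey cross → the lab module.
8. crew Green crosses ← the storage bay.
9. crew Gold and crew Grey cross → the lab module.
10. crew Grey crosses ← the storage bay.
11. crew Blue, crew Green, and crew Grey cross → the lab module.

No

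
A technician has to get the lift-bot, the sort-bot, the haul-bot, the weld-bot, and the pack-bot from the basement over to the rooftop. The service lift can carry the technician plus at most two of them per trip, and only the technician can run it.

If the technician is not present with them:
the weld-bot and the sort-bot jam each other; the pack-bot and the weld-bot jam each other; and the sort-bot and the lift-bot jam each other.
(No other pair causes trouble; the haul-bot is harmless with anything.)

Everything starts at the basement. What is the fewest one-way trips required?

5

Counting alone: the technician can take at most 2 across per trip to the rooftop, so moving all 5 needs at least 3 loaded trips out, with a return between consecutive ones — at least 5 crossings.
The plan below uses exactly 5 crossings, so it is optimal:
1. Technician goes to the rooftop with the lift-bot and the weld-bot.
2. Technician goes back to the basement alone.
3. Technician goes to the rooftop with the haul-bot.
4. Technician goes back to the basement alone.
5. Technician goes to the rooftop with the pack-bot and the sort-bot.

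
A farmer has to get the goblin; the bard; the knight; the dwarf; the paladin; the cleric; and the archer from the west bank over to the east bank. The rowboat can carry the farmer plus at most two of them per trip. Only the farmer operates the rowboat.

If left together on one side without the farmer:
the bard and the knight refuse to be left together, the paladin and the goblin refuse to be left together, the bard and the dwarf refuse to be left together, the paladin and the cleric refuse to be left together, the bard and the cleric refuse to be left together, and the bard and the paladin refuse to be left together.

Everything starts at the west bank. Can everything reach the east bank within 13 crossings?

Yes

Yes — this plan uses 11 crossings (≤ 13):
1. Farmer goes to the east bank with the bard and the paladin.
2. Farmer goes back to the west bank with the bard.
3. Farmer goes to the east bank with the bard and the goblin.
4. Farmer goes back to the west bank with the paladin.
5. Farmer goes to the east bank with the cleric and the knight.
6. Farmer goes back to the west bank with the bard.
7. Farmer goes to the east bank with the bard and the dwarf.
8. Farmer goes back to the west bank with the bard.
9. Farmer goes to the east bank with the archer and the bard.
10. Farmer goes back to the west bank with the bard.
11. Farmer goes to the east bank with the bard and the paladin.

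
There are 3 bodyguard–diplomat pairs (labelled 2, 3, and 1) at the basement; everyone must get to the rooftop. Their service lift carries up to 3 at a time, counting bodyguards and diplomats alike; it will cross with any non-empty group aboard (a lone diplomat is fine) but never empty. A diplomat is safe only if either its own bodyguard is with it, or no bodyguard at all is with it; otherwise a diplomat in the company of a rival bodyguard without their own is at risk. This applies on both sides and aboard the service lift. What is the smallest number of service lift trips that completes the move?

Counting alone: each trip to the rooftop takes at most 3 across and each return brings at least 1 back, so after t trips out (and t−1 returns) at most 3t − (t−1) of the 6 are across; that first reaches 6 at t = 3, so at least 5 crossings are needed.
The plan below uses exactly 5 crossings, so it is optimal:
1. bodyguard 2 and diplomat 2 cross → the rooftop.
2. bodyguard 2 crosses ← the basement.
3. bodyguard 1, bodyguard 2, and bodyguard 3 cross → the rooftop.
4. diplomat 2 crosses ← the basement.
5. diplomat 1, diplomat 2, and diplomat 3 cross → the rooftop.

5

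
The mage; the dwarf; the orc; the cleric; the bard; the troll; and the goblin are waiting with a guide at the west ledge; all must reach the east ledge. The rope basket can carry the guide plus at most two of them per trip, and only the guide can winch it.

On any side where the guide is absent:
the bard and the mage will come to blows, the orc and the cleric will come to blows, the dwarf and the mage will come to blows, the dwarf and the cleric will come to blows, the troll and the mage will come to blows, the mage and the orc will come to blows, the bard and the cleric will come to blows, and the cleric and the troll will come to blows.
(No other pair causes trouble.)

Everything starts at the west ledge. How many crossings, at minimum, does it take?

9

Counting alone: the guide can take at most 2 across per trip to the east ledge, so moving all 7 needs at least 4 loaded trips out, with a return between consecutive ones — at least 7 crossings.
The safety rule pushes this higher. Following every safe sequence of crossings, the most of the 7 that can be at the east ledge as the rope basket arrives there on crossing 7 is 6 — never all 7.
So no plan with fewer than 9 crossings exists, and this one achieves 9:
1. Guide goes to the east ledge with the cleric and the mage.  [the west ledge: the bard, the dwarf, the goblin, the orc, the troll | the east ledge: the cleric, the mage]
2. Guide goes back to the west ledge alone.  [the west ledge: the bard, the dwarf, the goblin, the orc, the troll | the east ledge: the cleric, the mage]
3. Guide goes to the east ledge with the goblin.  [the west ledge: the bard, the dwarf, the orc, the troll | the east ledge: the cleric, the goblin, the mage]
4. Guide goes back to the west ledge alone.  [the west ledge: the bard, the dwarf, the orc, the troll | the east ledge: the cleric, the goblin, the mage]
5. Guide goes to the east ledge with the dwarf and the orc.  [the west ledge: the bard, the troll | the east ledge: the cleric, the dwarf, the goblin, the mage, the orc]
6. Guide goes back to the west ledge with the cleric and the mage.  [the west ledge: the bard, the cleric, the mage, the troll | the east ledge: the dwarf, the goblin, the orc]
7. Guide goes to the east ledge with the bard and the troll.  [the west ledge: the cleric, the mage | the east ledge: the bard, the dwarf, the goblin, the orc, the troll]
8. Guide goes back to the west ledge alone.  [the west ledge: the cleric, the mage | the east ledge: the bard, the dwarf, the goblin, the orc, the troll]
9. Guide goes to the east ledge with the cleric and the mage.  [the west ledge: — | the east ledge: the bard, the cleric, the dwarf, the goblin, the mage, the orc, the troll]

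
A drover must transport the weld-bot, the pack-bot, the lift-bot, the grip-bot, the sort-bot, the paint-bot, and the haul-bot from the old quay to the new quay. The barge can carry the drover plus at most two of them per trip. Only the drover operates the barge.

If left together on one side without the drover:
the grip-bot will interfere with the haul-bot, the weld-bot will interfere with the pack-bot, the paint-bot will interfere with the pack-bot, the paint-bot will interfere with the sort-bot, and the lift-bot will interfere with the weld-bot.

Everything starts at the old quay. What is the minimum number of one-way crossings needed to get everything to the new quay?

Whatever the first load, the items left behind include a forbidden pair without the drover. No opening move is safe, so no plan exists.

impossible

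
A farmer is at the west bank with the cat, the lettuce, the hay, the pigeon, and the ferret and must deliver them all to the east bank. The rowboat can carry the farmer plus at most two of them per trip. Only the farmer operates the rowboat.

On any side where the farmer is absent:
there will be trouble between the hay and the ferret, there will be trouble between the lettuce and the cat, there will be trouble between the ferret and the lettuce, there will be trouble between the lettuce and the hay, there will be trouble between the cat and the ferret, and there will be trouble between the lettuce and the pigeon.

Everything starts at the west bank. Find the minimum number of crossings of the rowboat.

7

Counting alone: the farmer can take at most 2 across per trip to the east bank, so moving all 5 needs at least 3 loaded trips out, with a return between consecutive ones — at least 5 crossings.
The safety rule pushes this higher. Following every safe sequence of crossings, the most of the 5 that can be at the east bank as the rowboat arrives there on crossing 5 is 4 — never all 5.
So no plan with fewer than 7 crossings exists, and this one achieves 7:
1. Farmer goes to the east bank with the ferret and the lettuce.  [the west bank: the cat, the hay, the pigeon | the east bank: the ferret, the lettuce]
2. Farmer goes back to the west bank with the lettuce.  [the west bank: the cat, the hay, the lettuce, the pigeon | the east bank: the ferret]
3. Farmer goes to the east bank with the lettuce and the pigeon.  [the west bank: the cat, the hay | the east bank: the ferret, the lettuce, the pigeon]
4. Farmer goes back to the west bank with the lettuce.  [the west bank: the cat, the hay, the lettuce | the east bank: the ferret, the pigeon]
5. Farmer goes to the east bank with the cat and the hay.  [the west bank: the lettuce | the east bank: the cat, the ferret, the hay, the pigeon]
6. Farmer goes back to the west bank with the ferret.  [the west bank: the ferret, the lettuce | the east bank: the cat, the hay, the pigeon]
7. Farmer goes to the east bank with the ferret and the lettuce.  [the west bank: — | the east bank: the cat, the ferret, the hay, the lettuce, the pigeon]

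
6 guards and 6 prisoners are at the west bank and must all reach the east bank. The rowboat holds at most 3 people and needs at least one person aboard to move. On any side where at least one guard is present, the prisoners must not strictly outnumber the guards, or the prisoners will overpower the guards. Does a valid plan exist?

Following every safe sequence of crossings from the start, the most of the 12 that can be at the east bank as the rowboat arrives there on crossings 1, 3, 5 is 3, 5, 6 respectively; the best ever achieved is 6 of 12.
From crossing 7 on, no configuration arises that was not already reachable earlier: only 17 distinct safe configurations (who is on which side, and where the rowboat is) can ever be reached, none of them has everyone across, and every continuation just revisits them. They are: 0 guards + 0 prisoners across (rowboat back at the start); 0 guards + 1 prisoner across (rowboat there); 0 guards + 1 prisoner across (rowboat back at the start); 0 guards + 2 prisoners across (rowboat there); 0 guards + 2 prisoners across (rowboat back at the start); 0 guards + 3 prisoners across (rowboat there); 0 guards + 3 prisoners across (rowboat back at the start); 0 guards + 4 prisoners across (rowboat there); 0 guards + 4 prisoners across (rowboat back at the start); 0 guards + 5 prisoners across (rowboat there); 0 guards + 5 prisoners across (rowboat back at the start); 0 guards + 6 prisoners across (rowboat there); 1 guard + 1 prisoner across (rowboat there); 1 guard + 1 prisoner across (rowboat back at the start); 2 guards + 2 prisoners across (rowboat there); 2 guards + 2 prisoners across (rowboat back at the start); 3 guards + 3 prisoners across (rowboat there). So no valid plan exists.

No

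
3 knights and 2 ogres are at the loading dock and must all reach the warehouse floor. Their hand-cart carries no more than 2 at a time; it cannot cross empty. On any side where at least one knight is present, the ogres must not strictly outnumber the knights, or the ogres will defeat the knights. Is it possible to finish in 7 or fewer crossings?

Yes — this plan uses 7 crossings (≤ 7):
1. 2 ogres → the warehouse floor.  (the loading dock: 3K 0O; the warehouse floor: 0K 2O)
2. 1 ogre ← the loading dock.  (the loading dock: 3K 1O; the warehouse floor: 0K 1O)
3. 2 knights → the warehouse floor.  (the loading dock: 1K 1O; the warehouse floor: 2K 1O)
4. 1 knight ← the loading dock.  (the loading dock: 2K 1O; the warehouse floor: 1K 1O)
5. 1 knight and 1 ogre → the warehouse floor.  (the loading dock: 1K 0O; the warehouse floor: 2K 2O)
6. 1 ogre ← the loading dock.  (the loading dock: 1K 1O; the warehouse floor: 2K 1O)
7. 1 knight and 1 ogre → the warehouse floor.  (the loading dock: 0K 0O; the warehouse floor: 3K 2O)

Yes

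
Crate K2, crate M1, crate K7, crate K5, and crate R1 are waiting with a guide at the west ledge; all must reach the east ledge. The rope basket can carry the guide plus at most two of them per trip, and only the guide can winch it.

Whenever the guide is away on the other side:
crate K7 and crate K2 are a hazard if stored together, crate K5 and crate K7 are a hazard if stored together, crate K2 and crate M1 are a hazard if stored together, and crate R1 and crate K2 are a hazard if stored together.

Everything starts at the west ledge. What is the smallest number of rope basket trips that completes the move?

Counting alone: the guide can take at most 2 across per trip to the east ledge, so moving all 5 needs at least 3 loaded trips out, with a return between consecutive ones — at least 5 crossings.
The plan below uses exactly 5 crossings, so it is optimal:
1. Guide goes to the east ledge with crate K2 and crate K7.  [the west ledge: crate K5, crate M1, crate R1 | the east ledge: crate K2, crate K7]
2. Guide goes back to the west ledge with crate K2.  [the west ledge: crate K2, crate K5, crate M1, crate R1 | the east ledge: crate K7]
3. Guide goes to the east ledge with crate M1 and crate R1.  [the west ledge: crate K2, crate K5 | the east ledge: crate K7, crate M1, crate R1]
4. Guide goes back to the west ledge alone.  [the west ledge: crate K2, crate K5 | the east ledge: crate K7, crate M1, crate R1]
5. Guide goes to the east ledge with crate K2 and crate K5.  [the west ledge: — | the east ledge: crate K2, crate K5, crate K7, crate M1, crate R1]

5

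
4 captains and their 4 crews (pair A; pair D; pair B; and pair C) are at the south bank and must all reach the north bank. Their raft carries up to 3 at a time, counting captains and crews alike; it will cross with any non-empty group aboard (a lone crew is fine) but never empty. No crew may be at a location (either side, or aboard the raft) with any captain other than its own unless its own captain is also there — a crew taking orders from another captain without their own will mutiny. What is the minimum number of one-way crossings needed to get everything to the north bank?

9

Counting alone: each trip to the north bank takes at most 3 across and each return brings at least 1 back, so after t trips out (and t−1 returns) at most 3t − (t−1) of the 8 are across; that first reaches 8 at t = 4, so at least 7 crossings are needed.
The safety rule pushes this higher. Following every safe sequence of crossings, the most of the 8 that can be at the north bank as the raft arrives there on crossing 7 is 7 — never all 8.
So no plan with fewer than 9 crossings exists, and this one achieves 9:
1. captain A and crew A cross → the north bank.
2. captain A crosses ← the south bank.
3. captain A, captain D, and crew D cross → the north bank.
4. captain A and crew A cross ← the south bank.
5. captain A, captain B, and captain C cross → the north bank.
6. crew D crosses ← the south bank.
7. crew A and crew D cross → the north bank.
8. crew A crosses ← the south bank.
9. crew A, crew B, and crew C cross → the north bank.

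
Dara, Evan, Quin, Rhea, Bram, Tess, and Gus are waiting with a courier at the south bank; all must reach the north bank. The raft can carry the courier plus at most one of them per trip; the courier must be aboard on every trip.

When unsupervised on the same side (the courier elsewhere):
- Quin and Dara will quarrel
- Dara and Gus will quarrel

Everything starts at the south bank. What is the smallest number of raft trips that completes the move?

Counting alone: the courier can take at most 1 across per trip to the north bank, so moving all 7 needs at least 7 loaded trips out, with a return between consecutive ones — at least 13 crossings.
The safety rule pushes this higher. Following every safe sequence of crossings, the most of the 7 that can be at the north bank as the raft arrives there on crossing 13 is 6 — never all 7.
So no plan with fewer than 15 crossings exists, and this one achieves 15:
1. Courier goes to the north bank with Dara.
2. Courier goes back to the south bank alone.
3. Courier goes to the north bank with Evan.
4. Courier goes back to the south bank alone.
5. Courier goes to the north bank with Quin.
6. Courier goes back to the south bank with Dara.
7. Courier goes to the north bank with Gus.
8. Courier goes back to the south bank alone.
9. Courier goes to the north bank with Rhea.
10. Courier goes back to the south bank alone.
11. Courier goes to the north bank with Bram.
12. Courier goes back to the south bank alone.
13. Courier goes to the north bank with Tess.
14. Courier goes back to the south bank alone.
15. Courier goes to the north bank with Dara.

15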